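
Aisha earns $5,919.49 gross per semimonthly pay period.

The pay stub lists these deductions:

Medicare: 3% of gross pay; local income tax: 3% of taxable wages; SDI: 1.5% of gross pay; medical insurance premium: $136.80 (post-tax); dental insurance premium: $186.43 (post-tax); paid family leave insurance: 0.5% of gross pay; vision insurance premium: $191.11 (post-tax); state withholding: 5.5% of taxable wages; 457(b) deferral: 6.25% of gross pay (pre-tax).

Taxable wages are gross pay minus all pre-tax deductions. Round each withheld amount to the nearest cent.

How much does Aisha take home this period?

$4,267.50

457(b) deferral: $5,919.49 × 0.0625 = $369.97
Taxable wages = $5,919.49 − $369.97 = $5,549.52
Local income tax: $5,549.52 × 0.03 = $166.49
State withholding: $5,549.52 × 0.055 = $305.22
SDI: $5,919.49 × 0.015 = $88.79
Medicare: $5,919.49 × 0.03 = $177.58
Paid family leave insurance: $5,919.49 × 0.005 = $29.60
Vision insurance premium: $191.11
Medical insurance premium: $136.80
Dental insurance premium: $186.43
Total deductions = $369.97 + $166.49 + $305.22 + $88.79 + $177.58 + $29.60 + $191.11 + $136.80 + $186.43 = $1,651.99
Net pay = $5,919.49 − $1,651.99 = $4,267.50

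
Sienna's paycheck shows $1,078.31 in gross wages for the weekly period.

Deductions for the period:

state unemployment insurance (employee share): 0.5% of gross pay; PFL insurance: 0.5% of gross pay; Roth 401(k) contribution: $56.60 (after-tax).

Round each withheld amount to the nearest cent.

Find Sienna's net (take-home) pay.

$1,010.93

State unemployment insurance (employee share): $1,078.31 × 0.005 = $5.39
PFL insurance: $1,078.31 × 0.005 = $5.39
Roth 401(k) contribution: $56.60
Total deductions = $5.39 + $5.39 + $56.60 = $67.38
Net pay = $1,078.31 − $67.38 = $1,010.93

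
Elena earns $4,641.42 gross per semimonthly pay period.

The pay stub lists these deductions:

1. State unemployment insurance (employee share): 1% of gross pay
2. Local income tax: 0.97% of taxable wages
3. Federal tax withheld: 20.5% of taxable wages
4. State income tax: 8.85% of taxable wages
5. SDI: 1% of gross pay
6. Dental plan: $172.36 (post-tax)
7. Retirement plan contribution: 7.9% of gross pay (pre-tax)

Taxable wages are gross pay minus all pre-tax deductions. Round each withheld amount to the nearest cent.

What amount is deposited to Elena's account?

$2,713.46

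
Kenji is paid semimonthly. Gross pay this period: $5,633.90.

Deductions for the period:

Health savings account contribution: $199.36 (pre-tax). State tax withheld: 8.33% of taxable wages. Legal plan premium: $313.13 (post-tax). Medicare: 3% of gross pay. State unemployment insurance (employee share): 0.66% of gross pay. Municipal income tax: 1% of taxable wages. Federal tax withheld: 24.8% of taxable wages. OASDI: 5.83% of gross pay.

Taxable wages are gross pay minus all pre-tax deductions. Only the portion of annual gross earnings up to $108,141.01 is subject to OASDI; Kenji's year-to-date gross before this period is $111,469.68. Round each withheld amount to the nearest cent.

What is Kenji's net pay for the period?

$3,060.39

Health savings account contribution: $199.36
Taxable wages = $5,633.90 − $199.36 = $5,434.54
Municipal income tax: $5,434.54 × 0.01 = $54.35
Federal tax withheld: $5,434.54 × 0.248 = $1,347.77
State tax withheld: $5,434.54 × 0.0833 = $452.70
Medicare: $5,633.90 × 0.03 = $169.02
State unemployment insurance (employee share): $5,633.90 × 0.0066 = $37.18
OASDI: annual cap $108,141.01 already reached (YTD $111,469.68), so $0.00
Legal plan premium: $313.13
Total deductions = $199.36 + $54.35 + $1,347.77 + $452.70 + $169.02 + $37.18 + $0.00 + $313.13 = $2,573.51
Net pay = $5,633.90 − $2,573.51 = $3,060.39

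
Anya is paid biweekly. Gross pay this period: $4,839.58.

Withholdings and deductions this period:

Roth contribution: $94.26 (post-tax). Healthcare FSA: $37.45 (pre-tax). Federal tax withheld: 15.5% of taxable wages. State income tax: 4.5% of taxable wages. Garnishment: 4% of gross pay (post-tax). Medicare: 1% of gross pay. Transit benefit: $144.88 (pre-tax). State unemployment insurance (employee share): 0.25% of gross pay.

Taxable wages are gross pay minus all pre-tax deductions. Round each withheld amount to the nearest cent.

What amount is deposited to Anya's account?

Healthcare FSA: $37.45
Transit benefit: $144.88
Pre-tax total = $37.45 + $144.88 = $182.33
Taxable wages = $4,839.58 − $182.33 = $4,657.25
State income tax: $4,657.25 × 0.045 = $209.58
Federal tax withheld: $4,657.25 × 0.155 = $721.87
State unemployment insurance (employee share): $4,839.58 × 0.0025 = $12.10
Medicare: $4,839.58 × 0.01 = $48.40
Roth contribution: $94.26
Garnishment: $4,839.58 × 0.04 = $193.58
Total deductions = $37.45 + $144.88 + $209.58 + $721.87 + $12.10 + $48.40 + $94.26 + $193.58 = $1,462.12
Net pay = $4,839.58 − $1,462.12 = $3,377.46

$3,377.46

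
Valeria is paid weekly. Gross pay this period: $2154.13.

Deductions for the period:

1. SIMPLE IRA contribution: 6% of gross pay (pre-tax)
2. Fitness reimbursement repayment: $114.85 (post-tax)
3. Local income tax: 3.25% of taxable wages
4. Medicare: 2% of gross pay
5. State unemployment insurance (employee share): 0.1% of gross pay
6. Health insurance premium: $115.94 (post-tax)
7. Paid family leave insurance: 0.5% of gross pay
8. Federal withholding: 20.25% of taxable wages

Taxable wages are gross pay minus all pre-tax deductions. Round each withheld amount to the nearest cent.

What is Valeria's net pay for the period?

SIMPLE IRA contribution: $2154.13 × 0.06 = $129.25
Taxable wages = $2154.13 − $129.25 = $2024.88
Local income tax: $2024.88 × 0.0325 = $65.81
Federal withholding: $2024.88 × 0.2025 = $410.04
State unemployment insurance (employee share): $2154.13 × 0.001 = $2.15
Paid family leave insurance: $2154.13 × 0.005 = $10.77
Medicare: $2154.13 × 0.02 = $43.08
Fitness reimbursement repayment: $114.85
Health insurance premium: $115.94
Total deductions = $129.25 + $65.81 + $410.04 + $2.15 + $10.77 + $43.08 + $114.85 + $115.94 = $891.89
Net pay = $2154.13 − $891.89 = $1262.24

$1262.24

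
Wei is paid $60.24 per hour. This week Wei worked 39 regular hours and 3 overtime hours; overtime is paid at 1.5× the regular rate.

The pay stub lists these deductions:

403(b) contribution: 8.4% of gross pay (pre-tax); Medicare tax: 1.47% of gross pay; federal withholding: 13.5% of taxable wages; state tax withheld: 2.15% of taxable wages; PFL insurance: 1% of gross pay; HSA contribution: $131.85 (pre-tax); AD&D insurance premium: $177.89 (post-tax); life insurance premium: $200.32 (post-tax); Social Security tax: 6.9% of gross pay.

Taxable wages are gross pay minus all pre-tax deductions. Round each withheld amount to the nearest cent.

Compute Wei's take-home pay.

Regular pay: 39 × $60.24 = $2349.36
Overtime pay: 3 × $60.24 × 1.5 = $271.08
Gross pay = $2349.36 + $271.08 = $2620.44
403(b) contribution: $2620.44 × 0.084 = $220.12
HSA contribution: $131.85
Pre-tax total = $220.12 + $131.85 = $351.97
Taxable wages = $2620.44 − $351.97 = $2268.47
Federal withholding: $2268.47 × 0.135 = $306.24
State tax withheld: $2268.47 × 0.0215 = $48.77
Social Security tax: $2620.44 × 0.069 = $180.81
Medicare tax: $2620.44 × 0.0147 = $38.52
PFL insurance: $2620.44 × 0.01 = $26.20
Life insurance premium: $200.32
AD&D insurance premium: $177.89
Total deductions = $220.12 + $131.85 + $306.24 + $48.77 + $180.81 + $38.52 + $26.20 + $200.32 + $177.89 = $1330.72
Net pay = $2620.44 − $1330.72 = $1289.72

$1289.72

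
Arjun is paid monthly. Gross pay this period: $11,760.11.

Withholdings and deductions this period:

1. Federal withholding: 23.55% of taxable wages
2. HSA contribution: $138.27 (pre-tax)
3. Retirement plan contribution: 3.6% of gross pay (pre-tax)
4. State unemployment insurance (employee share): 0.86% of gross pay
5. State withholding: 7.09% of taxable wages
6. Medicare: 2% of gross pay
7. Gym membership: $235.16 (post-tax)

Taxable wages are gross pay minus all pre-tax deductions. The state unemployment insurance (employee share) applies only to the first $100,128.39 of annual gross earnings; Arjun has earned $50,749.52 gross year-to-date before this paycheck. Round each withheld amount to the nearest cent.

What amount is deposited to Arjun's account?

$7,195.77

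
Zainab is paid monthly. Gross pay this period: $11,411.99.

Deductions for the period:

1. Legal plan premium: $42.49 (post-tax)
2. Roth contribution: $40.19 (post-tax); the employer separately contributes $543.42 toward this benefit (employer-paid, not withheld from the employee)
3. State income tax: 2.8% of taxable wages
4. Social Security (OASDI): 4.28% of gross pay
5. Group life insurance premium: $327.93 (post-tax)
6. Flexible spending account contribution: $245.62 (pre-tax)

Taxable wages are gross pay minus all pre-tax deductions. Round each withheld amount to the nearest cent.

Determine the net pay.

Flexible spending account contribution: $245.62
Taxable wages = $11,411.99 − $245.62 = $11,166.37
State income tax: $11,166.37 × 0.028 = $312.66
Social Security (OASDI): $11,411.99 × 0.0428 = $488.43
Roth contribution: $40.19
Legal plan premium: $42.49
Group life insurance premium: $327.93
(Employer's $543.42 toward Roth contribution is not withheld from the employee.)
Total deductions = $245.62 + $312.66 + $488.43 + $40.19 + $42.49 + $327.93 = $1,457.32
Net pay = $11,411.99 − $1,457.32 = $9,954.67

$9,954.67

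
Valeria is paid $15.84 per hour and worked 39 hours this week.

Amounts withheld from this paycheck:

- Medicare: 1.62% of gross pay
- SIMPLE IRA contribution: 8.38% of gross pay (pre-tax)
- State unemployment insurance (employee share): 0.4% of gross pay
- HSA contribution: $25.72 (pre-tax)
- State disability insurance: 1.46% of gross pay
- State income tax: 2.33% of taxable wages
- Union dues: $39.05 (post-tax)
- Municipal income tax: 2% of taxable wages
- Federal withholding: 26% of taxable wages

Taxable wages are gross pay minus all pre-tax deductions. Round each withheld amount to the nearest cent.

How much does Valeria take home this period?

$315.85

Gross pay: 39 × $15.84 = $617.76
SIMPLE IRA contribution: $617.76 × 0.0838 = $51.77
HSA contribution: $25.72
Pre-tax total = $51.77 + $25.72 = $77.49
Taxable wages = $617.76 − $77.49 = $540.27
Municipal income tax: $540.27 × 0.02 = $10.81
Federal withholding: $540.27 × 0.26 = $140.47
State income tax: $540.27 × 0.0233 = $12.59
Medicare: $617.76 × 0.0162 = $10.01
State unemployment insurance (employee share): $617.76 × 0.004 = $2.47
State disability insurance: $617.76 × 0.0146 = $9.02
Union dues: $39.05
Total deductions = $51.77 + $25.72 + $10.81 + $140.47 + $12.59 + $10.01 + $2.47 + $9.02 + $39.05 = $301.91
Net pay = $617.76 − $301.91 = $315.85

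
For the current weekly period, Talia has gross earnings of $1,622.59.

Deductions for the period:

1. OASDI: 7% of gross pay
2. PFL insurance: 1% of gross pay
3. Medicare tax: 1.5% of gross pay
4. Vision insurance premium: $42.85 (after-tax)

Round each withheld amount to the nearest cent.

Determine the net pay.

OASDI: $1,622.59 × 0.07 = $113.58
PFL insurance: $1,622.59 × 0.01 = $16.23
Medicare tax: $1,622.59 × 0.015 = $24.34
Vision insurance premium: $42.85
Total deductions = $113.58 + $16.23 + $24.34 + $42.85 = $197.00
Net pay = $1,622.59 − $197.00 = $1,425.59

$1,425.59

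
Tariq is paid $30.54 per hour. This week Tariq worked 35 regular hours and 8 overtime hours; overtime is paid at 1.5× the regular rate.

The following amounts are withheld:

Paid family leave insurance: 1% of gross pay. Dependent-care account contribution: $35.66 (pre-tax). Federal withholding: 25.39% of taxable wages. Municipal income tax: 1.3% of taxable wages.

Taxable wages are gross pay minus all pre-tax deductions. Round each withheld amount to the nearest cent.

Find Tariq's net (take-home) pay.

$1,011.78

Regular pay: 35 × $30.54 = $1,068.90
Overtime pay: 8 × $30.54 × 1.5 = $366.48
Gross pay = $1,068.90 + $366.48 = $1,435.38
Dependent-care account contribution: $35.66
Taxable wages = $1,435.38 − $35.66 = $1,399.72
Municipal income tax: $1,399.72 × 0.013 = $18.20
Federal withholding: $1,399.72 × 0.2539 = $355.39
Paid family leave insurance: $1,435.38 × 0.01 = $14.35
Total deductions = $35.66 + $18.20 + $355.39 + $14.35 = $423.60
Net pay = $1,435.38 − $423.60 = $1,011.78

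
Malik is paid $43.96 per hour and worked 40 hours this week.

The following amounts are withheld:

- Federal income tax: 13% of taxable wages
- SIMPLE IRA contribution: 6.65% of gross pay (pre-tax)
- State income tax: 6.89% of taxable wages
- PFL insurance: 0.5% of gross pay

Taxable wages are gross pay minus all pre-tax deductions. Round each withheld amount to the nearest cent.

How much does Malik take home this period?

$1,306.19

Gross pay: 40 × $43.96 = $1,758.40
SIMPLE IRA contribution: $1,758.40 × 0.0665 = $116.93
Taxable wages = $1,758.40 − $116.93 = $1,641.47
State income tax: $1,641.47 × 0.0689 = $113.10
Federal income tax: $1,641.47 × 0.13 = $213.39
PFL insurance: $1,758.40 × 0.005 = $8.79
Total deductions = $116.93 + $113.10 + $213.39 + $8.79 = $452.21
Net pay = $1,758.40 − $452.21 = $1,306.19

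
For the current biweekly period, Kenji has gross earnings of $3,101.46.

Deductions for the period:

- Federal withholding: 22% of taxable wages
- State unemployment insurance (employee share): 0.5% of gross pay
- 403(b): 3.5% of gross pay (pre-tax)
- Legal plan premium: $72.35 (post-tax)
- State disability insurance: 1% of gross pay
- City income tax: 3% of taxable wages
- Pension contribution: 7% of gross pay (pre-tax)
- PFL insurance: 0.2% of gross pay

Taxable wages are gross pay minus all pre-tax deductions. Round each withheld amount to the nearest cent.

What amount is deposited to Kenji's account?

Pension contribution: $3,101.46 × 0.07 = $217.10
403(b): $3,101.46 × 0.035 = $108.55
Pre-tax total = $217.10 + $108.55 = $325.65
Taxable wages = $3,101.46 − $325.65 = $2,775.81
City income tax: $2,775.81 × 0.03 = $83.27
Federal withholding: $2,775.81 × 0.22 = $610.68
PFL insurance: $3,101.46 × 0.002 = $6.20
State disability insurance: $3,101.46 × 0.01 = $31.01
State unemployment insurance (employee share): $3,101.46 × 0.005 = $15.51
Legal plan premium: $72.35
Total deductions = $217.10 + $108.55 + $83.27 + $610.68 + $6.20 + $31.01 + $15.51 + $72.35 = $1,144.67
Net pay = $3,101.46 − $1,144.67 = $1,956.79

$1,956.79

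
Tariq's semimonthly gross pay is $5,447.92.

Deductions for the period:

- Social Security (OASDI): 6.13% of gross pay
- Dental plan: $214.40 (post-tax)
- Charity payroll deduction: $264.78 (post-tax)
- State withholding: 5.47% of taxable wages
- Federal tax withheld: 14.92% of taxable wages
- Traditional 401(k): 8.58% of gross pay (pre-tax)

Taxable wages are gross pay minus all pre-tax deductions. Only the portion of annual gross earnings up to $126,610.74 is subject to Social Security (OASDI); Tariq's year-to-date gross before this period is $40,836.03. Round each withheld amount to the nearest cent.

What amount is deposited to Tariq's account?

Traditional 401(k): $5,447.92 × 0.0858 = $467.43
Taxable wages = $5,447.92 − $467.43 = $4,980.49
Federal tax withheld: $4,980.49 × 0.1492 = $743.09
State withholding: $4,980.49 × 0.0547 = $272.43
Social Security (OASDI): cap not yet reached, full $5,447.92 is subject → $5,447.92 × 0.0613 = $333.96
Dental plan: $214.40
Charity payroll deduction: $264.78
Total deductions = $467.43 + $743.09 + $272.43 + $333.96 + $214.40 + $264.78 = $2,296.09
Net pay = $5,447.92 − $2,296.09 = $3,151.83

$3,151.83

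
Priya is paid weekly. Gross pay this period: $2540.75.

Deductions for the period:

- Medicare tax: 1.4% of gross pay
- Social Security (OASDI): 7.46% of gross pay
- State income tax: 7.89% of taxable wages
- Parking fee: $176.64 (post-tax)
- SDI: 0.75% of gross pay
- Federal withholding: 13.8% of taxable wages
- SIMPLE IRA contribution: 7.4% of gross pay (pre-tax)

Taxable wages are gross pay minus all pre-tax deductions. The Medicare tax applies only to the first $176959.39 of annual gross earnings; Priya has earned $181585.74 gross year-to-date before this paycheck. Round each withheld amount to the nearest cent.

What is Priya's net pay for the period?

$1457.18

SIMPLE IRA contribution: $2540.75 × 0.074 = $188.02
Taxable wages = $2540.75 − $188.02 = $2352.73
State income tax: $2352.73 × 0.0789 = $185.63
Federal withholding: $2352.73 × 0.138 = $324.68
SDI: $2540.75 × 0.0075 = $19.06
Social Security (OASDI): $2540.75 × 0.0746 = $189.54
Medicare tax: annual cap $176959.39 already reached (YTD $181585.74), so $0.00
Parking fee: $176.64
Total deductions = $188.02 + $185.63 + $324.68 + $19.06 + $189.54 + $0.00 + $176.64 = $1083.57
Net pay = $2540.75 − $1083.57 = $1457.18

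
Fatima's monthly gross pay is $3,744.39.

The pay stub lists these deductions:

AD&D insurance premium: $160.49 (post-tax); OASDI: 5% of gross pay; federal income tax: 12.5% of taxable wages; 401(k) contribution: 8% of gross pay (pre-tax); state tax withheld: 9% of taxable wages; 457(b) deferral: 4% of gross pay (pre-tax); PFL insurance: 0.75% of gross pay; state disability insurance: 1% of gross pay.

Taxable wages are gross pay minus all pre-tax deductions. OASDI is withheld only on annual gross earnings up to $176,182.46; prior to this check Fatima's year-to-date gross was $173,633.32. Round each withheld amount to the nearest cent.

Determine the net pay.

401(k) contribution: $3,744.39 × 0.08 = $299.55
457(b) deferral: $3,744.39 × 0.04 = $149.78
Pre-tax total = $299.55 + $149.78 = $449.33
Taxable wages = $3,744.39 − $449.33 = $3,295.06
State tax withheld: $3,295.06 × 0.09 = $296.56
Federal income tax: $3,295.06 × 0.125 = $411.88
OASDI: only $176,182.46 − $173,633.32 = $2,549.14 of this check is subject → $2,549.14 × 0.05 = $127.46
PFL insurance: $3,744.39 × 0.0075 = $28.08
State disability insurance: $3,744.39 × 0.01 = $37.44
AD&D insurance premium: $160.49
Total deductions = $299.55 + $149.78 + $296.56 + $411.88 + $127.46 + $28.08 + $37.44 + $160.49 = $1,511.24
Net pay = $3,744.39 − $1,511.24 = $2,233.15

$2,233.15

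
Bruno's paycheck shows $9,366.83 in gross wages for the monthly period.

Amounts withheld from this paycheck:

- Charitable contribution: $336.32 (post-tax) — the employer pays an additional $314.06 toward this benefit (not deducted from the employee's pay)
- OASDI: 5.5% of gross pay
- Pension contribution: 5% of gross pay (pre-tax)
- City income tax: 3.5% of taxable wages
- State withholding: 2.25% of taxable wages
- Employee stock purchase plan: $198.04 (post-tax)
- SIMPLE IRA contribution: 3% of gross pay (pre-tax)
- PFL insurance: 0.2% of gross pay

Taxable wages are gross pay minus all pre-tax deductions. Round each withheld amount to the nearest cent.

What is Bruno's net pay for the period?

Pension contribution: $9,366.83 × 0.05 = $468.34
SIMPLE IRA contribution: $9,366.83 × 0.03 = $281.00
Pre-tax total = $468.34 + $281.00 = $749.34
Taxable wages = $9,366.83 − $749.34 = $8,617.49
State withholding: $8,617.49 × 0.0225 = $193.89
City income tax: $8,617.49 × 0.035 = $301.61
OASDI: $9,366.83 × 0.055 = $515.18
PFL insurance: $9,366.83 × 0.002 = $18.73
Employee stock purchase plan: $198.04
Charitable contribution: $336.32
(Employer's $314.06 toward charitable contribution is not withheld from the employee.)
Total deductions = $468.34 + $281.00 + $193.89 + $301.61 + $515.18 + $18.73 + $198.04 + $336.32 = $2,313.11
Net pay = $9,366.83 − $2,313.11 = $7,053.72

$7,053.72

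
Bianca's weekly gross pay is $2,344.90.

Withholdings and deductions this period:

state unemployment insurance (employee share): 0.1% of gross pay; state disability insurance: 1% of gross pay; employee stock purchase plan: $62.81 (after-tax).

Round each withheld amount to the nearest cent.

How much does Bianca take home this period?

$2,256.30

State unemployment insurance (employee share): $2,344.90 × 0.001 = $2.34
State disability insurance: $2,344.90 × 0.01 = $23.45
Employee stock purchase plan: $62.81
Total deductions = $2.34 + $23.45 + $62.81 = $88.60
Net pay = $2,344.90 − $88.60 = $2,256.30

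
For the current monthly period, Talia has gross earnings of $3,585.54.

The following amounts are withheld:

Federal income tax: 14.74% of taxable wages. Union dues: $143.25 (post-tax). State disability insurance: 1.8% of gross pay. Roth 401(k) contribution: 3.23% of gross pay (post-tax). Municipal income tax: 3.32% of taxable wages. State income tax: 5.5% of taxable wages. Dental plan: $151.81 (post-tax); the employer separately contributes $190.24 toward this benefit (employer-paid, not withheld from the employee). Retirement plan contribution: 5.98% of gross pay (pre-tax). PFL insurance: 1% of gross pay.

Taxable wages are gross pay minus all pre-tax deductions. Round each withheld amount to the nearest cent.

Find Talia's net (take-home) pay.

$2,065.62

Retirement plan contribution: $3,585.54 × 0.0598 = $214.42
Taxable wages = $3,585.54 − $214.42 = $3,371.12
Federal income tax: $3,371.12 × 0.1474 = $496.90
State income tax: $3,371.12 × 0.055 = $185.41
Municipal income tax: $3,371.12 × 0.0332 = $111.92
State disability insurance: $3,585.54 × 0.018 = $64.54
PFL insurance: $3,585.54 × 0.01 = $35.86
Roth 401(k) contribution: $3,585.54 × 0.0323 = $115.81
Dental plan: $151.81
Union dues: $143.25
(Employer's $190.24 toward dental plan is not withheld from the employee.)
Total deductions = $214.42 + $496.90 + $185.41 + $111.92 + $64.54 + $35.86 + $115.81 + $151.81 + $143.25 = $1,519.92
Net pay = $3,585.54 − $1,519.92 = $2,065.62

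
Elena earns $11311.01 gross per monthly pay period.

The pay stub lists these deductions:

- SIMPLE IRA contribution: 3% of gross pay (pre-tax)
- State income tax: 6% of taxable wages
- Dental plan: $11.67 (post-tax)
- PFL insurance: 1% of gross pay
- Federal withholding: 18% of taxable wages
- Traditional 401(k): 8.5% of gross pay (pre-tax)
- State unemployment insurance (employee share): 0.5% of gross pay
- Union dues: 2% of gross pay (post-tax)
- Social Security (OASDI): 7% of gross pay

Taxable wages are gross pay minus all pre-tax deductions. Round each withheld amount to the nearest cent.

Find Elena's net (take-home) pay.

Traditional 401(k): $11311.01 × 0.085 = $961.44
SIMPLE IRA contribution: $11311.01 × 0.03 = $339.33
Pre-tax total = $961.44 + $339.33 = $1300.77
Taxable wages = $11311.01 − $1300.77 = $10010.24
Federal withholding: $10010.24 × 0.18 = $1801.84
State income tax: $10010.24 × 0.06 = $600.61
State unemployment insurance (employee share): $11311.01 × 0.005 = $56.56
PFL insurance: $11311.01 × 0.01 = $113.11
Social Security (OASDI): $11311.01 × 0.07 = $791.77
Union dues: $11311.01 × 0.02 = $226.22
Dental plan: $11.67
Total deductions = $961.44 + $339.33 + $1801.84 + $600.61 + $56.56 + $113.11 + $791.77 + $226.22 + $11.67 = $4902.55
Net pay = $11311.01 − $4902.55 = $6408.46

$6408.46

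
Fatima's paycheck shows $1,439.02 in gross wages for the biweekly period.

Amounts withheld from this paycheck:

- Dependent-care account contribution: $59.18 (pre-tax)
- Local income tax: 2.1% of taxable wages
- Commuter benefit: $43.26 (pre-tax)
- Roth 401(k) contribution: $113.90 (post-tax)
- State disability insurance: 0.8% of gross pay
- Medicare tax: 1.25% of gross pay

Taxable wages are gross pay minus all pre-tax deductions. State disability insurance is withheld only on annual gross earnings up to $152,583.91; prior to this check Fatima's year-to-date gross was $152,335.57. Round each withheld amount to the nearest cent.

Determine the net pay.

Commuter benefit: $43.26
Dependent-care account contribution: $59.18
Pre-tax total = $43.26 + $59.18 = $102.44
Taxable wages = $1,439.02 − $102.44 = $1,336.58
Local income tax: $1,336.58 × 0.021 = $28.07
State disability insurance: only $152,583.91 − $152,335.57 = $248.34 of this check is subject → $248.34 × 0.008 = $1.99
Medicare tax: $1,439.02 × 0.0125 = $17.99
Roth 401(k) contribution: $113.90
Total deductions = $43.26 + $59.18 + $28.07 + $1.99 + $17.99 + $113.90 = $264.39
Net pay = $1,439.02 − $264.39 = $1,174.63

$1,174.63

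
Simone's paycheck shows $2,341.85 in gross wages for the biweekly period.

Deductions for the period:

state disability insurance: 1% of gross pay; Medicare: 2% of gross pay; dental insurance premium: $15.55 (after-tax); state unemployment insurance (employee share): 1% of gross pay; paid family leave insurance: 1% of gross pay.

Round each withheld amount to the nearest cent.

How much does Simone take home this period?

$2,209.20

Medicare: $2,341.85 × 0.02 = $46.84
Paid family leave insurance: $2,341.85 × 0.01 = $23.42
State disability insurance: $2,341.85 × 0.01 = $23.42
State unemployment insurance (employee share): $2,341.85 × 0.01 = $23.42
Dental insurance premium: $15.55
Total deductions = $46.84 + $23.42 + $23.42 + $23.42 + $15.55 = $132.65
Net pay = $2,341.85 − $132.65 = $2,209.20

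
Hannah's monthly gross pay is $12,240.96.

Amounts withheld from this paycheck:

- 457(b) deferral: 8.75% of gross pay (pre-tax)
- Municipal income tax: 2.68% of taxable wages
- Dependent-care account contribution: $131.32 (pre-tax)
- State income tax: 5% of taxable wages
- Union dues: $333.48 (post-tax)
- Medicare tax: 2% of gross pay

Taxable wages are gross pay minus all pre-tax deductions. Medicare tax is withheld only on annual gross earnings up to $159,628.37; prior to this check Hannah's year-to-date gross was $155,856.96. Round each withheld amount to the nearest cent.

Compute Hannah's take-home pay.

457(b) deferral: $12,240.96 × 0.0875 = $1,071.08
Dependent-care account contribution: $131.32
Pre-tax total = $1,071.08 + $131.32 = $1,202.40
Taxable wages = $12,240.96 − $1,202.40 = $11,038.56
Municipal income tax: $11,038.56 × 0.0268 = $295.83
State income tax: $11,038.56 × 0.05 = $551.93
Medicare tax: only $159,628.37 − $155,856.96 = $3,771.41 of this check is subject → $3,771.41 × 0.02 = $75.43
Union dues: $333.48
Total deductions = $1,071.08 + $131.32 + $295.83 + $551.93 + $75.43 + $333.48 = $2,459.07
Net pay = $12,240.96 − $2,459.07 = $9,781.89

$9,781.89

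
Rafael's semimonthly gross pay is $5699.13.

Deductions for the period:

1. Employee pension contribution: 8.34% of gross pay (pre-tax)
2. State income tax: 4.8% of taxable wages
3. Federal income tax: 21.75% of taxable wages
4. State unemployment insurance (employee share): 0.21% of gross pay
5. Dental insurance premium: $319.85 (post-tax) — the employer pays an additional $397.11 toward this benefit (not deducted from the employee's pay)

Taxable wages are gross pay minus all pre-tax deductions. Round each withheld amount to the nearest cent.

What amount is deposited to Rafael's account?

Employee pension contribution: $5699.13 × 0.0834 = $475.31
Taxable wages = $5699.13 − $475.31 = $5223.82
Federal income tax: $5223.82 × 0.2175 = $1136.18
State income tax: $5223.82 × 0.048 = $250.74
State unemployment insurance (employee share): $5699.13 × 0.0021 = $11.97
Dental insurance premium: $319.85
(Employer's $397.11 toward dental insurance premium is not withheld from the employee.)
Total deductions = $475.31 + $1136.18 + $250.74 + $11.97 + $319.85 = $2194.05
Net pay = $5699.13 − $2194.05 = $3505.08

$3505.08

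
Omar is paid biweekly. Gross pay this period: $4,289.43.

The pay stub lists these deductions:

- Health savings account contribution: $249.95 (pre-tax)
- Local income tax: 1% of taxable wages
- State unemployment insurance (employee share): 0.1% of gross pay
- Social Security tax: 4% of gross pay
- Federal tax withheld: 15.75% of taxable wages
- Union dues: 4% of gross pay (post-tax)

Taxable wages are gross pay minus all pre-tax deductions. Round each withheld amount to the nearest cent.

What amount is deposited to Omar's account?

$3,015.42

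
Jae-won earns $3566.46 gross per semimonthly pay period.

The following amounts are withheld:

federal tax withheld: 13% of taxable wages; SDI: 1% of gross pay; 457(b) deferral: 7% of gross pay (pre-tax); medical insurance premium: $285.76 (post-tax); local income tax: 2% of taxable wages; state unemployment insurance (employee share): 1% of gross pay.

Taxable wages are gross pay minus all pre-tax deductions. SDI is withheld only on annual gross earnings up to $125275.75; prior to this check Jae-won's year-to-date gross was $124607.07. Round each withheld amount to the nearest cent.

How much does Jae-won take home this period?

$2491.17

457(b) deferral: $3566.46 × 0.07 = $249.65
Taxable wages = $3566.46 − $249.65 = $3316.81
Local income tax: $3316.81 × 0.02 = $66.34
Federal tax withheld: $3316.81 × 0.13 = $431.19
State unemployment insurance (employee share): $3566.46 × 0.01 = $35.66
SDI: only $125275.75 − $124607.07 = $668.68 of this check is subject → $668.68 × 0.01 = $6.69
Medical insurance premium: $285.76
Total deductions = $249.65 + $66.34 + $431.19 + $35.66 + $6.69 + $285.76 = $1075.29
Net pay = $3566.46 − $1075.29 = $2491.17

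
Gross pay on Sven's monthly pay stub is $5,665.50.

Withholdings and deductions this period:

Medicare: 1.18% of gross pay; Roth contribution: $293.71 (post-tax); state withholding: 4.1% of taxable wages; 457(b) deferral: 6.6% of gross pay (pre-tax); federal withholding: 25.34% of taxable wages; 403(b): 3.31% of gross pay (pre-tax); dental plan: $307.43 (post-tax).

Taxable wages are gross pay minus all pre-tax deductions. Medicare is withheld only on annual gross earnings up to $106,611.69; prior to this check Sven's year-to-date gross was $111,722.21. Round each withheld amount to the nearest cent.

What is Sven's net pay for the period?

403(b): $5,665.50 × 0.0331 = $187.53
457(b) deferral: $5,665.50 × 0.066 = $373.92
Pre-tax total = $187.53 + $373.92 = $561.45
Taxable wages = $5,665.50 − $561.45 = $5,104.05
State withholding: $5,104.05 × 0.041 = $209.27
Federal withholding: $5,104.05 × 0.2534 = $1,293.37
Medicare: annual cap $106,611.69 already reached (YTD $111,722.21), so $0.00
Roth contribution: $293.71
Dental plan: $307.43
Total deductions = $187.53 + $373.92 + $209.27 + $1,293.37 + $0.00 + $293.71 + $307.43 = $2,665.23
Net pay = $5,665.50 − $2,665.23 = $3,000.27

$3,000.27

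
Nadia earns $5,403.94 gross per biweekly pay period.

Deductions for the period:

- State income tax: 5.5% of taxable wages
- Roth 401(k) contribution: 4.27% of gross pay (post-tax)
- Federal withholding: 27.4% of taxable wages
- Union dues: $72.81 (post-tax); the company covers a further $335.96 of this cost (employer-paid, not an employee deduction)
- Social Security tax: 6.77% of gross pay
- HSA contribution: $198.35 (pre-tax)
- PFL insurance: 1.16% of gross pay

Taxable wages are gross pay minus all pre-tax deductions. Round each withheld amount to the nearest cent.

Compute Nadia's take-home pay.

$2,760.85

HSA contribution: $198.35
Taxable wages = $5,403.94 − $198.35 = $5,205.59
State income tax: $5,205.59 × 0.055 = $286.31
Federal withholding: $5,205.59 × 0.274 = $1,426.33
PFL insurance: $5,403.94 × 0.0116 = $62.69
Social Security tax: $5,403.94 × 0.0677 = $365.85
Roth 401(k) contribution: $5,403.94 × 0.0427 = $230.75
Union dues: $72.81
(Employer's $335.96 toward union dues is not withheld from the employee.)
Total deductions = $198.35 + $286.31 + $1,426.33 + $62.69 + $365.85 + $230.75 + $72.81 = $2,643.09
Net pay = $5,403.94 − $2,643.09 = $2,760.85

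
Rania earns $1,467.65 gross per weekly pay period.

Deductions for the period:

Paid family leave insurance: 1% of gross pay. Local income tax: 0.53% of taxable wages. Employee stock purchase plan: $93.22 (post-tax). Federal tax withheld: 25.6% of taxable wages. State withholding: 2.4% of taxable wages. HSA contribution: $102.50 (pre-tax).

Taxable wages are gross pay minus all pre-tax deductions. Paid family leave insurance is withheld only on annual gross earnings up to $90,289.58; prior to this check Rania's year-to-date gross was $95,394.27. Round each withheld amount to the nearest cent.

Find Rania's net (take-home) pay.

HSA contribution: $102.50
Taxable wages = $1,467.65 − $102.50 = $1,365.15
State withholding: $1,365.15 × 0.024 = $32.76
Federal tax withheld: $1,365.15 × 0.256 = $349.48
Local income tax: $1,365.15 × 0.0053 = $7.24
Paid family leave insurance: annual cap $90,289.58 already reached (YTD $95,394.27), so $0.00
Employee stock purchase plan: $93.22
Total deductions = $102.50 + $32.76 + $349.48 + $7.24 + $0.00 + $93.22 = $585.20
Net pay = $1,467.65 − $585.20 = $882.45

$882.45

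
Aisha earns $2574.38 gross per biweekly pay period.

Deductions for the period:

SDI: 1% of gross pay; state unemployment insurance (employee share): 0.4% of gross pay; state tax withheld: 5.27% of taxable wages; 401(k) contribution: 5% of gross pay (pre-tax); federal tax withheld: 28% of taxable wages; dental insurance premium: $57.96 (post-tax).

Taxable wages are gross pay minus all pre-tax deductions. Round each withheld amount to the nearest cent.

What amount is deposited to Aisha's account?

401(k) contribution: $2574.38 × 0.05 = $128.72
Taxable wages = $2574.38 − $128.72 = $2445.66
State tax withheld: $2445.66 × 0.0527 = $128.89
Federal tax withheld: $2445.66 × 0.28 = $684.78
State unemployment insurance (employee share): $2574.38 × 0.004 = $10.30
SDI: $2574.38 × 0.01 = $25.74
Dental insurance premium: $57.96
Total deductions = $128.72 + $128.89 + $684.78 + $10.30 + $25.74 + $57.96 = $1036.39
Net pay = $2574.38 − $1036.39 = $1537.99

$1537.99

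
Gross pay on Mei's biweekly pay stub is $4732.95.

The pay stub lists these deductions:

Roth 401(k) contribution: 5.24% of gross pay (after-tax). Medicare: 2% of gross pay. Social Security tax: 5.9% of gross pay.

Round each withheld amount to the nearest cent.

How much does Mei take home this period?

$4111.04

Medicare: $4732.95 × 0.02 = $94.66
Social Security tax: $4732.95 × 0.059 = $279.24
Roth 401(k) contribution: $4732.95 × 0.0524 = $248.01
Total deductions = $94.66 + $279.24 + $248.01 = $621.91
Net pay = $4732.95 − $621.91 = $4111.04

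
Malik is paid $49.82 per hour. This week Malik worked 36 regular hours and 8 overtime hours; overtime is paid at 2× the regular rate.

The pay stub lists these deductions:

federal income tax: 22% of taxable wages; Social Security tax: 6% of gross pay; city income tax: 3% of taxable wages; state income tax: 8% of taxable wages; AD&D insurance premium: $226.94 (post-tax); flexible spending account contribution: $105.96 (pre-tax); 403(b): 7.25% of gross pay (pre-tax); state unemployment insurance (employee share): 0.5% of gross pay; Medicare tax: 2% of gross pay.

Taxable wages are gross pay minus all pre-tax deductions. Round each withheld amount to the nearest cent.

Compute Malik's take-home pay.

Regular pay: 36 × $49.82 = $1793.52
Overtime pay: 8 × $49.82 × 2 = $797.12
Gross pay = $1793.52 + $797.12 = $2590.64
Flexible spending account contribution: $105.96
403(b): $2590.64 × 0.0725 = $187.82
Pre-tax total = $105.96 + $187.82 = $293.78
Taxable wages = $2590.64 − $293.78 = $2296.86
State income tax: $2296.86 × 0.08 = $183.75
City income tax: $2296.86 × 0.03 = $68.91
Federal income tax: $2296.86 × 0.22 = $505.31
State unemployment insurance (employee share): $2590.64 × 0.005 = $12.95
Medicare tax: $2590.64 × 0.02 = $51.81
Social Security tax: $2590.64 × 0.06 = $155.44
AD&D insurance premium: $226.94
Total deductions = $105.96 + $187.82 + $183.75 + $68.91 + $505.31 + $12.95 + $51.81 + $155.44 + $226.94 = $1498.89
Net pay = $2590.64 − $1498.89 = $1091.75

$1091.75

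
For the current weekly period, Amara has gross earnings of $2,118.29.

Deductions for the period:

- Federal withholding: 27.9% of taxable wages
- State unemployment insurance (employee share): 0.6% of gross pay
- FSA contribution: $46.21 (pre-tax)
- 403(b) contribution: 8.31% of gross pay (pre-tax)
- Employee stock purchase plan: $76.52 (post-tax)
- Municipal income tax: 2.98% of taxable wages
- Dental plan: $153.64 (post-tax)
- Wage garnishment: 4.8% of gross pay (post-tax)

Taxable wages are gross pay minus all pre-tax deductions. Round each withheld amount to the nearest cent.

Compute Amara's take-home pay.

FSA contribution: $46.21
403(b) contribution: $2,118.29 × 0.0831 = $176.03
Pre-tax total = $46.21 + $176.03 = $222.24
Taxable wages = $2,118.29 − $222.24 = $1,896.05
Federal withholding: $1,896.05 × 0.279 = $529.00
Municipal income tax: $1,896.05 × 0.0298 = $56.50
State unemployment insurance (employee share): $2,118.29 × 0.006 = $12.71
Employee stock purchase plan: $76.52
Wage garnishment: $2,118.29 × 0.048 = $101.68
Dental plan: $153.64
Total deductions = $46.21 + $176.03 + $529.00 + $56.50 + $12.71 + $76.52 + $101.68 + $153.64 = $1,152.29
Net pay = $2,118.29 − $1,152.29 = $966.00

$966.00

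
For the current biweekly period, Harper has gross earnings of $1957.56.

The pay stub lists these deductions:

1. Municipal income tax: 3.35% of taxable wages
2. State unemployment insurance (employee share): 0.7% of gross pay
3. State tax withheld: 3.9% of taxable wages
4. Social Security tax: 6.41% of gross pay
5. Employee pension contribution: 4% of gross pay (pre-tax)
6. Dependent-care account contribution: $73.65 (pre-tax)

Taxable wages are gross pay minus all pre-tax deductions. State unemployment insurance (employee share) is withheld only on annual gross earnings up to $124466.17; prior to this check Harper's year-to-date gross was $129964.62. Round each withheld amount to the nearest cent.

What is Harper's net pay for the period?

Dependent-care account contribution: $73.65
Employee pension contribution: $1957.56 × 0.04 = $78.30
Pre-tax total = $73.65 + $78.30 = $151.95
Taxable wages = $1957.56 − $151.95 = $1805.61
State tax withheld: $1805.61 × 0.039 = $70.42
Municipal income tax: $1805.61 × 0.0335 = $60.49
State unemployment insurance (employee share): annual cap $124466.17 already reached (YTD $129964.62), so $0.00
Social Security tax: $1957.56 × 0.0641 = $125.48
Total deductions = $73.65 + $78.30 + $70.42 + $60.49 + $0.00 + $125.48 = $408.34
Net pay = $1957.56 − $408.34 = $1549.22

$1549.22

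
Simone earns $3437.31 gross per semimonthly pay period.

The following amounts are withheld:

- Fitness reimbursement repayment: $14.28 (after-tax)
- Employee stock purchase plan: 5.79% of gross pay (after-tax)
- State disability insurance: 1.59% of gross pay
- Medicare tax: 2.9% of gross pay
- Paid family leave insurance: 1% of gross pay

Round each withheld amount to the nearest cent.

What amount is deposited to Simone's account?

$3035.31

State disability insurance: $3437.31 × 0.0159 = $54.65
Medicare tax: $3437.31 × 0.029 = $99.68
Paid family leave insurance: $3437.31 × 0.01 = $34.37
Employee stock purchase plan: $3437.31 × 0.0579 = $199.02
Fitness reimbursement repayment: $14.28
Total deductions = $54.65 + $99.68 + $34.37 + $199.02 + $14.28 = $402.00
Net pay = $3437.31 − $402.00 = $3035.31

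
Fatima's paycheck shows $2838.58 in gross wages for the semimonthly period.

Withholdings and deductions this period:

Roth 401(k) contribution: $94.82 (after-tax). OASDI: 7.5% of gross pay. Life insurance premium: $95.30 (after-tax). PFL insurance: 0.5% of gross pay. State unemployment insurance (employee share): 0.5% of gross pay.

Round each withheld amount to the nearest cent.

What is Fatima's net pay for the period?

PFL insurance: $2838.58 × 0.005 = $14.19
State unemployment insurance (employee share): $2838.58 × 0.005 = $14.19
OASDI: $2838.58 × 0.075 = $212.89
Roth 401(k) contribution: $94.82
Life insurance premium: $95.30
Total deductions = $14.19 + $14.19 + $212.89 + $94.82 + $95.30 = $431.39
Net pay = $2838.58 − $431.39 = $2407.19

$2407.19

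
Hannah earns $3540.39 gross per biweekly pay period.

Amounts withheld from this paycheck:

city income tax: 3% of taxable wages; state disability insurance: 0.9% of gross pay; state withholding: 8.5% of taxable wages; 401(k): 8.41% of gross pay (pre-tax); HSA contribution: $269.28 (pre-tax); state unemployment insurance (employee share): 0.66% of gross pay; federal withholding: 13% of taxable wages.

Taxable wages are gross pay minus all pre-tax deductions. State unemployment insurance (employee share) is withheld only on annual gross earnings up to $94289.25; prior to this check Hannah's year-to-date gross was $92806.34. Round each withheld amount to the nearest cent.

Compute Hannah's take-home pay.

HSA contribution: $269.28
401(k): $3540.39 × 0.0841 = $297.75
Pre-tax total = $269.28 + $297.75 = $567.03
Taxable wages = $3540.39 − $567.03 = $2973.36
City income tax: $2973.36 × 0.03 = $89.20
Federal withholding: $2973.36 × 0.13 = $386.54
State withholding: $2973.36 × 0.085 = $252.74
State disability insurance: $3540.39 × 0.009 = $31.86
State unemployment insurance (employee share): only $94289.25 − $92806.34 = $1482.91 of this check is subject → $1482.91 × 0.0066 = $9.79
Total deductions = $269.28 + $297.75 + $89.20 + $386.54 + $252.74 + $31.86 + $9.79 = $1337.16
Net pay = $3540.39 − $1337.16 = $2203.23

$2203.23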